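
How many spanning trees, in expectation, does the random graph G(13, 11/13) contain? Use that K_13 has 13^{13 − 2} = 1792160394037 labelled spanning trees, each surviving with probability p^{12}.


K_13 has 13^{13 − 2} = 1792160394037 labelled spanning trees.
For each such spanning tree H, let X_H = 1 if all 12 edges of H are present in G. Then P[X_H = 1] = p^{12} = (11/13)^{12} = 3138428376721/23298085122481.
By linearity: E[X] = Σ_H E[X_H] = 1792160394037 · p^{12} = 1792160394037 · 3138428376721/23298085122481 = 3138428376721/13.
Numerically: E[X] ≈ 2.414e+11.

E[X] = 1792160394037 · (11/13)^{12} = 3138428376721/13 ≈ 2.414e+11.


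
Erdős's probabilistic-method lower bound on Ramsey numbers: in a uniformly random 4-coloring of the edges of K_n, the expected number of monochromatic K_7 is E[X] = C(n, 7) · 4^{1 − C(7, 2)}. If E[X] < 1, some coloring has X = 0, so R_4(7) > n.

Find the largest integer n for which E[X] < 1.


We need C(n, 7) · 4^{1 − 21} < 1, i.e. C(n, 7) < 4^{21 − 1} = 1099511627776.
Check values of n near the boundary:
  n = 177: C(177, 7) = 957664425960; 957664425960 < 1099511627776? YES
  n = 178: C(178, 7) = 996867063280; 996867063280 < 1099511627776? YES
  n = 179: C(179, 7) = 1037437234460; 1037437234460 < 1099511627776? YES
  n = 180: C(180, 7) = 1079414463600; 1079414463600 < 1099511627776? YES
  n = 181: C(181, 7) = 1122839183400; 1122839183400 < 1099511627776? NO
The largest n with C(n, 7) < 1099511627776 is n = 180 (where E[X] = 67463403975/68719476736 ≈ 0.9817217). Hence R_4(7) > 180, i.e. R_4(7) ≥ 181.

Largest n = 180; hence R_4(7) > 180.


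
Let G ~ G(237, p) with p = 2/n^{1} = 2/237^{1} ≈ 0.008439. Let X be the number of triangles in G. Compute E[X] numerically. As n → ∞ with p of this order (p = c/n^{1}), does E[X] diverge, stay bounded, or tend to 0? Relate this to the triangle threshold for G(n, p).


Number of potential triangles: C(237, 3) = 2190670.
Each occurs with probability p³ ≈ (0.008439)³ ≈ 6.009591e-07.
By linearity: E[X] = C(237, 3)·p³ ≈ 2190670 · 6.009591e-07 ≈ 1.3165.
Here α = 1, so p = 2/n is exactly at the triangle threshold p ~ 1/n. Asymptotically E[X] → c³/6 = 2³/6 = 4/3 ≈ 1.3333, a bounded constant. In this regime the triangle count is asymptotically Poisson(c³/6).

E[X] ≈ 1.3165; in regime p = Θ(1/n^{1}) E[X] stays bounded (at the triangle threshold p ~ 1/n).


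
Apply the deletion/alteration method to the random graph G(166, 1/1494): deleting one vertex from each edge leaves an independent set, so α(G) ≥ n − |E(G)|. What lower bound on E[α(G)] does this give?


E[|E(G)|] = C(166, 2)·p = 13695 · (1/1494) = 55/6.
E[α(G)] ≥ n − E[|E(G)|] = 166 − 55/6 = 941/6.
Numerically: ≈ 156.833333.
(This is only a lower bound; the true E[α(G)] may be larger.)

E[α(G)] ≥ 941/6 ≈ 156.833333.


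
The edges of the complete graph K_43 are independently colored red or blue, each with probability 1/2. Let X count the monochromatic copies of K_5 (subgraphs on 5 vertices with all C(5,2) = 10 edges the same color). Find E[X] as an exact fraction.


Let X = Σ_S X_S over the C(43, 5) = 962598 subsets S of size 5, where X_S = 1 if the K_5 on S is monochromatic.
For a fixed S, the K_5 on S has C(5, 2) = 10 edges. P[all 10 edges red] = (1/2)^10, and likewise for blue, so P[monochromatic] = 2·(1/2)^10 = 2^{1 − 10} = 1/512.
By linearity of expectation: E[X] = C(43, 5) · 2^{1 − 10} = 962598 · 1/512 = 481299/256.
Numerically: E[X] ≈ 1880.0742.

E[X] = C(43,5)·2^(1−C(5,2)) = 481299/256 ≈ 1880.0742.


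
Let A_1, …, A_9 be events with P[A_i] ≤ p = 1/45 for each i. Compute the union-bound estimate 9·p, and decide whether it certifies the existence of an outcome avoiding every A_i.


Union bound: P[∪_{i=1}^{9} A_i] ≤ Σ_i P[A_i] ≤ 9·p = 9·(1/45) = 1/5.
Numerically: 1/5 ≈ 0.20000.
Is 1/5 < 1? YES.
Since P[∪ A_i] ≤ 1/5 < 1, the complement has P[∩ A_i^c] ≥ 1 − 1/5 = 4/5 > 0, so some outcome avoids every A_i.

9·p = 1/5 ≈ 0.20000; existence CERTIFIED by the union bound.


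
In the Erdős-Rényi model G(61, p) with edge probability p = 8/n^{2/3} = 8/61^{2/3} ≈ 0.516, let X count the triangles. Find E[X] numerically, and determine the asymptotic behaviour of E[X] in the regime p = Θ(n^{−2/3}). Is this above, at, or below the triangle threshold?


Number of potential triangles: C(61, 3) = 35990.
Each occurs with probability p³ ≈ (0.516)³ ≈ 1.37597e-01.
By linearity: E[X] = C(61, 3)·p³ ≈ 35990 · 1.37597e-01 ≈ 4952.131.
Since α = 2/3 < 1, p = c/n^{2/3} ≫ 1/n is above the triangle threshold p ~ 1/n. Asymptotically E[X] ~ (c³/6)·n^{3(1−α)} = (8³/6)·n^{1} → ∞; triangles are abundant w.h.p.

E[X] ≈ 4952.131; in regime p = Θ(1/n^{2/3}) E[X] diverges (above the triangle threshold p ~ 1/n).


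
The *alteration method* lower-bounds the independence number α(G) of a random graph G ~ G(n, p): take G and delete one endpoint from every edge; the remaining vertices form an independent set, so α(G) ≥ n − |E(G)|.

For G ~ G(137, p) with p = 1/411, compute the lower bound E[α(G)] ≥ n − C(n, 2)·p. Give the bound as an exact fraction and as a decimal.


E[|E(G)|] = C(137, 2)·p = 9316 · (1/411) = 68/3.
E[α(G)] ≥ n − E[|E(G)|] = 137 − 68/3 = 343/3.
Numerically: ≈ 114.333333.
(This is only a lower bound; the true E[α(G)] may be larger.)

E[α(G)] ≥ 343/3 ≈ 114.333333.


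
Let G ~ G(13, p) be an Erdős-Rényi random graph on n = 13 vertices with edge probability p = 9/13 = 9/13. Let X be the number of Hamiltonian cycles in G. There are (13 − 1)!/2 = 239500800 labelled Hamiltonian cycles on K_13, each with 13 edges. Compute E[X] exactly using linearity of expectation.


K_13 has (13 − 1)!/2 = 239500800 labelled Hamiltonian cycles.
For each such Hamiltonian cycle H, let X_H = 1 if all 13 edges of H are present in G. Then P[X_H = 1] = p^{13} = (9/13)^{13} = 2541865828329/302875106592253.
By linearity: E[X] = Σ_H E[X_H] = 239500800 · p^{13} = 239500800 · 2541865828329/302875106592253 = 608778899377458163200/302875106592253.
Numerically: E[X] ≈ 2.01e+06.

E[X] = 239500800 · (9/13)^{13} = 608778899377458163200/302875106592253 ≈ 2.01e+06.


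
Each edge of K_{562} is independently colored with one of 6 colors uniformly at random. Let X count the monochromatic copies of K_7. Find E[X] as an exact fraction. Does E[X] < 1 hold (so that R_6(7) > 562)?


E[X] = C(562, 7) · 6^{1 − 21} = 3384017972944752 · 6^{−20} = 3384017972944752/3656158440062976.
As a reduced fraction: E[X] = 70500374436349/76169967501312 ≈ 0.9256.
Is E[X] < 1? YES.
Since E[X] < 1, there exists a 6-coloring of K_{562} with no monochromatic K_7; hence R_6(7) > 562.

E[X] = 70500374436349/76169967501312 ≈ 0.9256; E[X] < 1, so R_6(7) > 562.


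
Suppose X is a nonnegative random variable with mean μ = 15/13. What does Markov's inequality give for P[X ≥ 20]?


μ = E[X] = 15/13, a = 20.
Markov: P[X ≥ 20] ≤ μ/a = (15/13)/20 = 3/52.
Numerically: ≈ 0.057692.
(Since a = 20 > μ = 1.153846, the bound 3/52 is < 1 and informative.)

P[X ≥ 20] ≤ 3/52 ≈ 0.057692.


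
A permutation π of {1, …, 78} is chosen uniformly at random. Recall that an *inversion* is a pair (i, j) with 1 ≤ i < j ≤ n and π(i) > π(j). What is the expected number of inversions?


Write X = Σ X_I over the C(78, 2) = 3003 pairs i < j, with X_I the indicator of one inversion.
There are 3003 indicators.
For each fixed pair i < j, the values π(i) and π(j) are two distinct elements of {1, …, 78} in uniformly random order; by symmetry P[π(i) > π(j)] = 1/2.
By linearity: E[X] = 3003 · (1/2) = C(78, 2) · (1/2) = 3003/2 = 3003/2 ≈ 1501.500.

E[X] = 3003/2 = 1501.500.


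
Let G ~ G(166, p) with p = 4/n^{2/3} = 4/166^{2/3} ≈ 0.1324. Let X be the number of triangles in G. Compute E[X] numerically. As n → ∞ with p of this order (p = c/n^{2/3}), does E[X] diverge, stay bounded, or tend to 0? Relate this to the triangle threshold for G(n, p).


Number of potential triangles: C(166, 3) = 748660.
Each occurs with probability p³ ≈ (0.1324)³ ≈ 2.322543e-03.
By linearity: E[X] = C(166, 3)·p³ ≈ 748660 · 2.322543e-03 ≈ 1738.7952.
Since α = 2/3 < 1, p = c/n^{2/3} ≫ 1/n is above the triangle threshold p ~ 1/n. Asymptotically E[X] ~ (c³/6)·n^{3(1−α)} = (4³/6)·n^{1} → ∞; triangles are abundant w.h.p.

E[X] ≈ 1738.7952; in regime p = Θ(1/n^{2/3}) E[X] diverges (above the triangle threshold p ~ 1/n).


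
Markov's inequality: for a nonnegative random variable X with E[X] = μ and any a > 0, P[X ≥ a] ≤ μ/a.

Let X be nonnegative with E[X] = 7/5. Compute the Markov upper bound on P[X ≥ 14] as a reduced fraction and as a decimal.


μ = E[X] = 7/5, a = 14.
Markov: P[X ≥ 14] ≤ μ/a = (7/5)/14 = 1/10.
Numerically: ≈ 0.100000.
(Since a = 14 > μ = 1.400000, the bound 1/10 is < 1 and informative.)

P[X ≥ 14] ≤ 1/10 ≈ 0.100000.


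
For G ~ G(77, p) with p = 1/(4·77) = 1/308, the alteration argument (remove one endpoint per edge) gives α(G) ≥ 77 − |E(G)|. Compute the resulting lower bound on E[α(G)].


E[|E(G)|] = C(77, 2)·p = 2926 · (1/308) = 19/2.
E[α(G)] ≥ n − E[|E(G)|] = 77 − 19/2 = 135/2.
Numerically: ≈ 67.500000.
(This is only a lower bound; the true E[α(G)] may be larger.)

E[α(G)] ≥ 135/2 ≈ 67.500000.


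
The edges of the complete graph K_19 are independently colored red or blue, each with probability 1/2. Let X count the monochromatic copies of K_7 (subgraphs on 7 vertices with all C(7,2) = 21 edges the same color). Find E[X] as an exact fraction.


Let X = Σ_S X_S over the C(19, 7) = 50388 subsets S of size 7, where X_S = 1 if the K_7 on S is monochromatic.
For a fixed S, the K_7 on S has C(7, 2) = 21 edges. P[all 21 edges red] = (1/2)^21, and likewise for blue, so P[monochromatic] = 2·(1/2)^21 = 2^{1 − 21} = 1/1048576.
Summing: E[X] = C(19, 7) · 2^{1 − 21} = 50388 · 1/1048576 = 12597/262144.
Numerically: E[X] ≈ 0.0481.

E[X] = C(19,7)·2^(1−C(7,2)) = 12597/262144 ≈ 0.0481.


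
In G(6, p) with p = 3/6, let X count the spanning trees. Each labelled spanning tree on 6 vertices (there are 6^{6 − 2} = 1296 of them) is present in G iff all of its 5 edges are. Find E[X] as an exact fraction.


K_6 has 6^{6 − 2} = 1296 labelled spanning trees.
For each such spanning tree H, let X_H = 1 if all 5 edges of H are present in G. Then P[X_H = 1] = p^{5} = (1/2)^{5} = 1/32.
By linearity: E[X] = Σ_H E[X_H] = 1296 · p^{5} = 1296 · 1/32 = 81/2.
Numerically: E[X] ≈ 40.5.

E[X] = 1296 · (1/2)^{5} = 81/2 ≈ 40.5.


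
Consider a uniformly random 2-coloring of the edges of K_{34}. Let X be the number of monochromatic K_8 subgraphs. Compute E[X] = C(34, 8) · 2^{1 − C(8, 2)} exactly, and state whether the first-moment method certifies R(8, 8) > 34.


E[X] = C(34, 8) · 2^{1 − 28} = 18156204 · 2^{−27} = 18156204/134217728.
As a reduced fraction: E[X] = 4539051/33554432 ≈ 0.13527.
Is E[X] < 1? YES.
Since E[X] < 1, there exists a 2-coloring of K_{34} with no monochromatic K_8; hence R(8, 8) > 34.

E[X] = 4539051/33554432 ≈ 0.13527; E[X] < 1, so R(8, 8) > 34.


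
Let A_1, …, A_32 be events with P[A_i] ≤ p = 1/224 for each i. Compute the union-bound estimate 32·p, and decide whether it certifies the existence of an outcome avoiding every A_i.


Union bound: P[∪_{i=1}^{32} A_i] ≤ Σ_i P[A_i] ≤ 32·p = 32·(1/224) = 1/7.
Numerically: 1/7 ≈ 0.143.
Is 1/7 < 1? YES.
Since P[∪ A_i] ≤ 1/7 < 1, the complement has P[∩ A_i^c] ≥ 1 − 1/7 = 6/7 > 0, so some outcome avoids every A_i.

32·p = 1/7 ≈ 0.143; existence CERTIFIED by the union bound.


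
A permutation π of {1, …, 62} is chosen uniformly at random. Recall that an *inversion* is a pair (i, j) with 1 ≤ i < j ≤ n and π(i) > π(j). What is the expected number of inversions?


Write X = Σ X_I over the C(62, 2) = 1891 pairs i < j, with X_I the indicator of one inversion.
There are 1891 indicators.
For each fixed pair i < j, the values π(i) and π(j) are two distinct elements of {1, …, 62} in uniformly random order; by symmetry P[π(i) > π(j)] = 1/2.
By linearity: E[X] = 1891 · (1/2) = C(62, 2) · (1/2) = 1891/2 = 1891/2 ≈ 945.500.

E[X] = 1891/2 = 945.500.


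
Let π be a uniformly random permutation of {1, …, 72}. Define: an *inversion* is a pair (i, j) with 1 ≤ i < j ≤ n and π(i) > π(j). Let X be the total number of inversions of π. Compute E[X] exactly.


Write X = Σ X_I over the C(72, 2) = 2556 pairs i < j, with X_I the indicator of one inversion.
There are 2556 indicators.
For each fixed pair i < j, the values π(i) and π(j) are two distinct elements of {1, …, 72} in uniformly random order; by symmetry P[π(i) > π(j)] = 1/2.
By linearity: E[X] = 2556 · (1/2) = C(72, 2) · (1/2) = 2556/2 = 1278 ≈ 1278.0000.

E[X] = 1278 = 1278.0000.


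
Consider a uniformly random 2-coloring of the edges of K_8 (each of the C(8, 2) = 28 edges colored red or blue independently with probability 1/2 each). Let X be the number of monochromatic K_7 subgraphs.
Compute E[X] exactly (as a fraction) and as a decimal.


Let X = Σ_S X_S over the C(8, 7) = 8 subsets S of size 7, where X_S = 1 if the K_7 on S is monochromatic.
For a fixed S, the K_7 on S has C(7, 2) = 21 edges. P[all 21 edges red] = (1/2)^21, and likewise for blue, so P[monochromatic] = 2·(1/2)^21 = 2^{1 − 21} = 1/1048576.
Summing: E[X] = C(8, 7) · 2^{1 − 21} = 8 · 1/1048576 = 1/131072.
Numerically: E[X] ≈ 0.0000.

E[X] = C(8,7)·2^(1−C(7,2)) = 1/131072 ≈ 0.0000.


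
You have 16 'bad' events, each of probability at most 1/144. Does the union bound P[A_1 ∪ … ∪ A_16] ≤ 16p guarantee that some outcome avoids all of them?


Union bound: P[∪_{i=1}^{16} A_i] ≤ Σ_i P[A_i] ≤ 16·p = 16·(1/144) = 1/9.
Numerically: 1/9 ≈ 0.111111.
Is 1/9 < 1? YES.
Since P[∪ A_i] ≤ 1/9 < 1, the complement has P[∩ A_i^c] ≥ 1 − 1/9 = 8/9 > 0, so some outcome avoids every A_i.

16·p = 1/9 ≈ 0.111111; existence CERTIFIED by the union bound.


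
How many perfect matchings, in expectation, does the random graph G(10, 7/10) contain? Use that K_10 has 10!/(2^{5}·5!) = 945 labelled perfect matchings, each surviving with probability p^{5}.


K_10 has 10!/(2^{5}·5!) = 945 labelled perfect matchings.
For each such perfect matching H, let X_H = 1 if all 5 edges of H are present in G. Then P[X_H = 1] = p^{5} = (7/10)^{5} = 16807/100000.
By linearity of expectation: E[X] = Σ_H E[X_H] = 945 · p^{5} = 945 · 16807/100000 = 3176523/20000.
Numerically: E[X] ≈ 159.

E[X] = 945 · (7/10)^{5} = 3176523/20000 ≈ 159.


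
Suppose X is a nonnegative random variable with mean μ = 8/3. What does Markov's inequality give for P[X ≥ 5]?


μ = E[X] = 8/3, a = 5.
Markov: P[X ≥ 5] ≤ μ/a = (8/3)/5 = 8/15.
Numerically: ≈ 0.533.
(Since a = 5 > μ = 2.667, the bound 8/15 is < 1 and informative.)

P[X ≥ 5] ≤ 8/15 ≈ 0.533.


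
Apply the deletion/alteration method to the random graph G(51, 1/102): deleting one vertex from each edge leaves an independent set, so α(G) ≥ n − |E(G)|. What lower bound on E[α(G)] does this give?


E[|E(G)|] = C(51, 2)·p = 1275 · (1/102) = 25/2.
E[α(G)] ≥ n − E[|E(G)|] = 51 − 25/2 = 77/2.
Numerically: ≈ 38.5000.
(This is only a lower bound; the true E[α(G)] may be larger.)

E[α(G)] ≥ 77/2 ≈ 38.5000.


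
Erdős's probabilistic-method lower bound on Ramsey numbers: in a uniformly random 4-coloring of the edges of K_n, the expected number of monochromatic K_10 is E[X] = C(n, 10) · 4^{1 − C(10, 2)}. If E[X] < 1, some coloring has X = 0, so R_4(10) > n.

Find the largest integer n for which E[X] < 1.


We need C(n, 10) · 4^{1 − 45} < 1, i.e. C(n, 10) < 4^{45 − 1} = 309485009821345068724781056.
Check values of n near the boundary:
  n = 2020: C(2020, 10) = 304832018578739931133653656; 304832018578739931133653656 < 309485009821345068724781056? YES
  n = 2021: C(2021, 10) = 306347841644770462864800616; 306347841644770462864800616 < 309485009821345068724781056? YES
  n = 2022: C(2022, 10) = 307870445231474093395937796; 307870445231474093395937796 < 309485009821345068724781056? YES
  n = 2023: C(2023, 10) = 309399856285778485315440716; 309399856285778485315440716 < 309485009821345068724781056? YES
  n = 2024: C(2024, 10) = 310936101848269937576192656; 310936101848269937576192656 < 309485009821345068724781056? NO
The largest n with C(n, 10) < 309485009821345068724781056 is n = 2023 (where E[X] = 77349964071444621328860179/77371252455336267181195264 ≈ 0.99972). Hence R_4(10) > 2023, i.e. R_4(10) ≥ 2024.

Largest n = 2023; hence R_4(10) > 2023.


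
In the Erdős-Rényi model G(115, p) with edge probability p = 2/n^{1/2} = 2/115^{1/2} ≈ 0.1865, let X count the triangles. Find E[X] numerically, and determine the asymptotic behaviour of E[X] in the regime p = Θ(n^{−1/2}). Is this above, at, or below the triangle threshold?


Number of potential triangles: C(115, 3) = 246905.
Each occurs with probability p³ ≈ (0.1865)³ ≈ 6.4869900e-03.
By linearity: E[X] = C(115, 3)·p³ ≈ 246905 · 6.4869900e-03 ≈ 1601.67026.
Since α = 1/2 < 1, p = c/n^{1/2} ≫ 1/n is above the triangle threshold p ~ 1/n. Asymptotically E[X] ~ (c³/6)·n^{3(1−α)} = (2³/6)·n^{1.5} → ∞; triangles are abundant w.h.p.

E[X] ≈ 1601.67026; in regime p = Θ(1/n^{1/2}) E[X] diverges (above the triangle threshold p ~ 1/n).


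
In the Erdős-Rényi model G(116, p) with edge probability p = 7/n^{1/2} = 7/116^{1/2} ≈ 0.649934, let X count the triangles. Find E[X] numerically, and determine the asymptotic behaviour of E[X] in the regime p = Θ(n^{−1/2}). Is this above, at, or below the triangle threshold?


Number of potential triangles: C(116, 3) = 253460.
Each occurs with probability p³ ≈ (0.649934)³ ≈ 2.74540953e-01.
By linearity: E[X] = C(116, 3)·p³ ≈ 253460 · 2.74540953e-01 ≈ 69585.149837.
Since α = 1/2 < 1, p = c/n^{1/2} ≫ 1/n is above the triangle threshold p ~ 1/n. Asymptotically E[X] ~ (c³/6)·n^{3(1−α)} = (7³/6)·n^{1.5} → ∞; triangles are abundant w.h.p.

E[X] ≈ 69585.149837; in regime p = Θ(1/n^{1/2}) E[X] diverges (above the triangle threshold p ~ 1/n).


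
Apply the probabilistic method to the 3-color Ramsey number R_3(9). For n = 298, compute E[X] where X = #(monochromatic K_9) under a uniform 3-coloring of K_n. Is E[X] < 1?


E[X] = C(298, 9) · 3^{1 − 36} = 45207677551849890 · 3^{−35} = 45207677551849890/50031545098999707.
As a reduced fraction: E[X] = 15069225850616630/16677181699666569 ≈ 0.903583.
Is E[X] < 1? YES.
Since E[X] < 1, there exists a 3-coloring of K_{298} with no monochromatic K_9; hence R_3(9) > 298.

E[X] = 15069225850616630/16677181699666569 ≈ 0.903583; E[X] < 1, so R_3(9) > 298.


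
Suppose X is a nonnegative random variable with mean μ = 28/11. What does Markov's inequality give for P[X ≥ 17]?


μ = E[X] = 28/11, a = 17.
Markov: P[X ≥ 17] ≤ μ/a = (28/11)/17 = 28/187.
Numerically: ≈ 0.149733.
(Since a = 17 > μ = 2.545455, the bound 28/187 is < 1 and informative.)

P[X ≥ 17] ≤ 28/187 ≈ 0.149733.


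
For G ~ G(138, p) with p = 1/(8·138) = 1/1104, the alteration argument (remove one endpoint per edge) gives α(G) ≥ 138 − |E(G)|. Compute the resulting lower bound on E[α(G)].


E[|E(G)|] = C(138, 2)·p = 9453 · (1/1104) = 137/16.
E[α(G)] ≥ n − E[|E(G)|] = 138 − 137/16 = 2071/16.
Numerically: ≈ 129.437500.
(This is only a lower bound; the true E[α(G)] may be larger.)

E[α(G)] ≥ 2071/16 ≈ 129.437500.


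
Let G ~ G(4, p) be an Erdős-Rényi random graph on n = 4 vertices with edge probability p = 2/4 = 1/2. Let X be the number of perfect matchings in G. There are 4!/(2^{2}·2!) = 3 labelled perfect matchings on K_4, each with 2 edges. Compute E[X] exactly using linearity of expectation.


K_4 has 4!/(2^{2}·2!) = 3 labelled perfect matchings.
For each such perfect matching H, let X_H = 1 if all 2 edges of H are present in G. Then P[X_H = 1] = p^{2} = (1/2)^{2} = 1/4.
By linearity of expectation: E[X] = Σ_H E[X_H] = 3 · p^{2} = 3 · 1/4 = 3/4.
Numerically: E[X] ≈ 0.75.

E[X] = 3 · (1/2)^{2} = 3/4 ≈ 0.75.


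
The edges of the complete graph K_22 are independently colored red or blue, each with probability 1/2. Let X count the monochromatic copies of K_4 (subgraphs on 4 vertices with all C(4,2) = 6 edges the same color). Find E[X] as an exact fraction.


Let X = Σ_S X_S over the C(22, 4) = 7315 subsets S of size 4, where X_S = 1 if the K_4 on S is monochromatic.
For a fixed S, the K_4 on S has C(4, 2) = 6 edges. P[all 6 edges red] = (1/2)^6, and likewise for blue, so P[monochromatic] = 2·(1/2)^6 = 2^{1 − 6} = 1/32.
By linearity of expectation: E[X] = C(22, 4) · 2^{1 − 6} = 7315 · 1/32 = 7315/32.
Numerically: E[X] ≈ 228.59375.

E[X] = C(22,4)·2^(1−C(4,2)) = 7315/32 ≈ 228.59375.


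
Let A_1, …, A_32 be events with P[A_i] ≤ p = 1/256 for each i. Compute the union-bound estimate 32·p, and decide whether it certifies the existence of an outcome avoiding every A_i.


Union bound: P[∪_{i=1}^{32} A_i] ≤ Σ_i P[A_i] ≤ 32·p = 32·(1/256) = 1/8.
Numerically: 1/8 ≈ 0.125000.
Is 1/8 < 1? YES.
Since P[∪ A_i] ≤ 1/8 < 1, the complement has P[∩ A_i^c] ≥ 1 − 1/8 = 7/8 > 0, so some outcome avoids every A_i.

32·p = 1/8 ≈ 0.125000; existence CERTIFIED by the union bound.


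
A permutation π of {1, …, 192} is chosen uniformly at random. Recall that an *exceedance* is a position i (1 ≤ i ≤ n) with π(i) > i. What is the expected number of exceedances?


Write X = Σ_{i=1}^{192} X_i, where X_i = 1_{π(i) > i}.
For each fixed i, π(i) is uniform over {1, …, 192} (marginal of a uniform permutation), so P[π(i) > i] = (n − i)/n. Summing: Σ_{i=1}^{192} (n − i)/n = (0 + 1 + … + 191)/192 = 192(192 − 1)/(2·192) = (192 − 1)/2.
Hence E[X] = Σ_{i=1}^{192} (192 − i)/192 = 191/2 ≈ 95.50000.

E[X] = 191/2 = 95.50000.


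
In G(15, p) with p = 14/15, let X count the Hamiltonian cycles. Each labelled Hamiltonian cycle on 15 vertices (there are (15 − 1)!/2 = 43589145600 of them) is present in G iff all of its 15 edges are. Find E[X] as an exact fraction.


K_15 has (15 − 1)!/2 = 43589145600 labelled Hamiltonian cycles.
For each such Hamiltonian cycle H, let X_H = 1 if all 15 edges of H are present in G. Then P[X_H = 1] = p^{15} = (14/15)^{15} = 155568095557812224/437893890380859375.
By linearity: E[X] = Σ_H E[X_H] = 43589145600 · p^{15} = 43589145600 · 155568095557812224/437893890380859375 = 1116227221067356419653632/72081298828125.
Numerically: E[X] ≈ 1.5486e+10.

E[X] = 43589145600 · (14/15)^{15} = 1116227221067356419653632/72081298828125 ≈ 1.5486e+10.


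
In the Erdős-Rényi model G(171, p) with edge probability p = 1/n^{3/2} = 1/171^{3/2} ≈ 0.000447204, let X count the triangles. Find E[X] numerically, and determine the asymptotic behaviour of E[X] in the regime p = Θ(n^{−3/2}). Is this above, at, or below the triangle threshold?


Number of potential triangles: C(171, 3) = 818805.
Each occurs with probability p³ ≈ (0.000447204)³ ≈ 8.94370577e-11.
By linearity: E[X] = C(171, 3)·p³ ≈ 818805 · 8.94370577e-11 ≈ 0.000073.
Since α = 3/2 > 1, p = c/n^{3/2} = o(1/n) is below the triangle threshold p ~ 1/n. Asymptotically E[X] ~ (c³/6)·n^{3(1−α)} = (1³/6)·n^{-1.5} → 0, so by Markov's inequality G has no triangles w.h.p.

E[X] ≈ 0.000073; in regime p = Θ(1/n^{3/2}) E[X] tends to 0 (below the triangle threshold p ~ 1/n).


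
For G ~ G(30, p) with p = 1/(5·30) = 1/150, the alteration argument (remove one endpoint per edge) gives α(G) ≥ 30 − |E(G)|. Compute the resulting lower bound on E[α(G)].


E[|E(G)|] = C(30, 2)·p = 435 · (1/150) = 29/10.
E[α(G)] ≥ n − E[|E(G)|] = 30 − 29/10 = 271/10.
Numerically: ≈ 27.100.
(This is only a lower bound; the true E[α(G)] may be larger.)

E[α(G)] ≥ 271/10 ≈ 27.100.


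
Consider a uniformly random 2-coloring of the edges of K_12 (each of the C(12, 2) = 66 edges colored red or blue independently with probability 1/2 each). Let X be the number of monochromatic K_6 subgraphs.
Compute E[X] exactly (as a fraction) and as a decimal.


Let X = Σ_S X_S over the C(12, 6) = 924 subsets S of size 6, where X_S = 1 if the K_6 on S is monochromatic.
For a fixed S, the K_6 on S has C(6, 2) = 15 edges. P[all 15 edges red] = (1/2)^15, and likewise for blue, so P[monochromatic] = 2·(1/2)^15 = 2^{1 − 15} = 1/16384.
By linearity: E[X] = C(12, 6) · 2^{1 − 15} = 924 · 1/16384 = 231/4096.
Numerically: E[X] ≈ 0.05640.

E[X] = C(12,6)·2^(1−C(6,2)) = 231/4096 ≈ 0.05640.


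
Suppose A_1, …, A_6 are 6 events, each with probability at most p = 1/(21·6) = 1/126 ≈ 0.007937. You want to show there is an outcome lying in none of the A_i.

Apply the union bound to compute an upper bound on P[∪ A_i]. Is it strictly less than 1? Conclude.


Union bound: P[∪_{i=1}^{6} A_i] ≤ Σ_i P[A_i] ≤ 6·p = 6·(1/126) = 1/21.
Numerically: 1/21 ≈ 0.047619.
Is 1/21 < 1? YES.
Since P[∪ A_i] ≤ 1/21 < 1, the complement has P[∩ A_i^c] ≥ 1 − 1/21 = 20/21 > 0, so some outcome avoids every A_i.

6·p = 1/21 ≈ 0.047619; existence CERTIFIED by the union bound.


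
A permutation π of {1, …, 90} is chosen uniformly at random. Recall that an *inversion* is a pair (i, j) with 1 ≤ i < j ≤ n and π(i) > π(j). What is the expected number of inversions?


Write X = Σ X_I over the C(90, 2) = 4005 pairs i < j, with X_I the indicator of one inversion.
There are 4005 indicators.
For each fixed pair i < j, the values π(i) and π(j) are two distinct elements of {1, …, 90} in uniformly random order; by symmetry P[π(i) > π(j)] = 1/2.
By linearity: E[X] = 4005 · (1/2) = C(90, 2) · (1/2) = 4005/2 = 4005/2 ≈ 2002.500000.

E[X] = 4005/2 = 2002.500000.


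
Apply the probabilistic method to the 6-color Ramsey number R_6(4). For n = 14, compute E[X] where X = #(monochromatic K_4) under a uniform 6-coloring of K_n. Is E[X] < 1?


E[X] = C(14, 4) · 6^{1 − 6} = 1001 · 6^{−5} = 1001/7776.
As a reduced fraction: E[X] = 1001/7776 ≈ 0.1287294.
Is E[X] < 1? YES.
Since E[X] < 1, there exists a 6-coloring of K_{14} with no monochromatic K_4; hence R_6(4) > 14.

E[X] = 1001/7776 ≈ 0.1287294; E[X] < 1, so R_6(4) > 14.


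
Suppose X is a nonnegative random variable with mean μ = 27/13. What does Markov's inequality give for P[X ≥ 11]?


μ = E[X] = 27/13, a = 11.
Markov: P[X ≥ 11] ≤ μ/a = (27/13)/11 = 27/143.
Numerically: ≈ 0.18881.
(Since a = 11 > μ = 2.07692, the bound 27/143 is < 1 and informative.)

P[X ≥ 11] ≤ 27/143 ≈ 0.18881.


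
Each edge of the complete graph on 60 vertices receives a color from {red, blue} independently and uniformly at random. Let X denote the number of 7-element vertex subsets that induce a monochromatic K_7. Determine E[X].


Let X = Σ_S X_S over the C(60, 7) = 386206920 subsets S of size 7, where X_S = 1 if the K_7 on S is monochromatic.
For a fixed S, the K_7 on S has C(7, 2) = 21 edges. P[all 21 edges red] = (1/2)^21, and likewise for blue, so P[monochromatic] = 2·(1/2)^21 = 2^{1 − 21} = 1/1048576.
By linearity of expectation: E[X] = C(60, 7) · 2^{1 − 21} = 386206920 · 1/1048576 = 48275865/131072.
Numerically: E[X] ≈ 368.31562.

E[X] = C(60,7)·2^(1−C(7,2)) = 48275865/131072 ≈ 368.31562.


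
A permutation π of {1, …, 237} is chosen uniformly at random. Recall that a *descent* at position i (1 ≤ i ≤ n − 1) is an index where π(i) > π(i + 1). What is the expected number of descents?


Write X = Σ X_I over i = 1, …, 236, with X_I the indicator of one descent.
There are 236 indicators.
For each fixed i, the pair (π(i), π(i+1)) is a uniformly random ordered pair of distinct values from {1, …, 237}; by symmetry P[π(i) > π(i+1)] = 1/2.
By linearity: E[X] = 236 · (1/2) = (237 − 1) · (1/2) = 118 ≈ 118.000000.

E[X] = 118 = 118.000000.


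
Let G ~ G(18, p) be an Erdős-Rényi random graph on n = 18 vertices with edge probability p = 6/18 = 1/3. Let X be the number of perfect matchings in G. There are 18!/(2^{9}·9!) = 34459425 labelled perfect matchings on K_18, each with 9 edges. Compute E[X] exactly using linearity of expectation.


K_18 has 18!/(2^{9}·9!) = 34459425 labelled perfect matchings.
For each such perfect matching H, let X_H = 1 if all 9 edges of H are present in G. Then P[X_H = 1] = p^{9} = (1/3)^{9} = 1/19683.
By linearity of expectation: E[X] = Σ_H E[X_H] = 34459425 · p^{9} = 34459425 · 1/19683 = 425425/243.
Numerically: E[X] ≈ 1.75e+03.

E[X] = 34459425 · (1/3)^{9} = 425425/243 ≈ 1.75e+03.


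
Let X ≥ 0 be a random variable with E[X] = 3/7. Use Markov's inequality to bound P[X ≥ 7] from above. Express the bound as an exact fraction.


μ = E[X] = 3/7, a = 7.
Markov: P[X ≥ 7] ≤ μ/a = (3/7)/7 = 3/49.
Numerically: ≈ 0.06122.
(Since a = 7 > μ = 0.42857, the bound 3/49 is < 1 and informative.)

P[X ≥ 7] ≤ 3/49 ≈ 0.06122.


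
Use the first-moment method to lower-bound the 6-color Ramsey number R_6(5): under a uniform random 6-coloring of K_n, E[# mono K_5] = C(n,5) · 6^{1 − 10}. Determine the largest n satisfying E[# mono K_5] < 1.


We need C(n, 5) · 6^{1 − 10} < 1, i.e. C(n, 5) < 6^{10 − 1} = 10077696.
Check values of n near the boundary:
  n = 62: C(62, 5) = 6471002; 6471002 < 10077696? YES
  n = 63: C(63, 5) = 7028847; 7028847 < 10077696? YES
  n = 64: C(64, 5) = 7624512; 7624512 < 10077696? YES
  n = 65: C(65, 5) = 8259888; 8259888 < 10077696? YES
  n = 66: C(66, 5) = 8936928; 8936928 < 10077696? YES
  n = 67: C(67, 5) = 9657648; 9657648 < 10077696? YES
  n = 68: C(68, 5) = 10424128; 10424128 < 10077696? NO
  n = 69: C(69, 5) = 11238513; 11238513 < 10077696? NO
The largest n with C(n, 5) < 10077696 is n = 67 (where E[X] = 67067/69984 ≈ 0.95832). Hence R_6(5) > 67, i.e. R_6(5) ≥ 68.

Largest n = 67; hence R_6(5) > 67.


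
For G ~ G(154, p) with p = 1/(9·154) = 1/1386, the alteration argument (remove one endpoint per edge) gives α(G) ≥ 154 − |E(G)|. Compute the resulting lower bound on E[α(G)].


E[|E(G)|] = C(154, 2)·p = 11781 · (1/1386) = 17/2.
E[α(G)] ≥ n − E[|E(G)|] = 154 − 17/2 = 291/2.
Numerically: ≈ 145.50000.
(This is only a lower bound; the true E[α(G)] may be larger.)

E[α(G)] ≥ 291/2 ≈ 145.50000.


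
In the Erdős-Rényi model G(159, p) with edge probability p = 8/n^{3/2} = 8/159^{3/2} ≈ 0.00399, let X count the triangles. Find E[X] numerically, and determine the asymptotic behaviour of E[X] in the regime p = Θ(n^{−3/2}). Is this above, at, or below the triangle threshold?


Number of potential triangles: C(159, 3) = 657359.
Each occurs with probability p³ ≈ (0.00399)³ ≈ 6.353059e-08.
By linearity: E[X] = C(159, 3)·p³ ≈ 657359 · 6.353059e-08 ≈ 0.0418.
Since α = 3/2 > 1, p = c/n^{3/2} = o(1/n) is below the triangle threshold p ~ 1/n. Asymptotically E[X] ~ (c³/6)·n^{3(1−α)} = (8³/6)·n^{-1.5} → 0, so by Markov's inequality G has no triangles w.h.p.

E[X] ≈ 0.0418; in regime p = Θ(1/n^{3/2}) E[X] tends to 0 (below the triangle threshold p ~ 1/n).


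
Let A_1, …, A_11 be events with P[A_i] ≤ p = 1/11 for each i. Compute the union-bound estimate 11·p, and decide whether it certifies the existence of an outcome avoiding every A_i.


Union bound: P[∪_{i=1}^{11} A_i] ≤ Σ_i P[A_i] ≤ 11·p = 11·(1/11) = 1.
Numerically: 1 ≈ 1.0000.
Is 1 < 1? NO.
Since the bound 1 is ≥ 1, the union bound is uninformative here; it does NOT by itself certify existence.

11·p = 1 ≈ 1.0000; existence NOT certified by the union bound.


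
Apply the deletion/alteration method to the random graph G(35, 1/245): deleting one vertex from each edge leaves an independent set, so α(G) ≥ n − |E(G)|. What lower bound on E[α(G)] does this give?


E[|E(G)|] = C(35, 2)·p = 595 · (1/245) = 17/7.
E[α(G)] ≥ n − E[|E(G)|] = 35 − 17/7 = 228/7.
Numerically: ≈ 32.5714.
(This is only a lower bound; the true E[α(G)] may be larger.)

E[α(G)] ≥ 228/7 ≈ 32.5714.


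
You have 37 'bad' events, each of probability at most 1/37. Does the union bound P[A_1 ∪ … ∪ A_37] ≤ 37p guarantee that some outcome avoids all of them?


Union bound: P[∪_{i=1}^{37} A_i] ≤ Σ_i P[A_i] ≤ 37·p = 37·(1/37) = 1.
Numerically: 1 ≈ 1.0000000.
Is 1 < 1? NO.
Since the bound 1 is ≥ 1, the union bound is uninformative here; it does NOT by itself certify existence.

37·p = 1 ≈ 1.0000000; existence NOT certified by the union bound.


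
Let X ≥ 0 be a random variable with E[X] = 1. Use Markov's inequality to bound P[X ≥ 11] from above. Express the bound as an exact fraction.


μ = E[X] = 1, a = 11.
Markov: P[X ≥ 11] ≤ μ/a = (1)/11 = 1/11.
Numerically: ≈ 0.090909.
(Since a = 11 > μ = 1.000000, the bound 1/11 is < 1 and informative.)

P[X ≥ 11] ≤ 1/11 ≈ 0.090909.


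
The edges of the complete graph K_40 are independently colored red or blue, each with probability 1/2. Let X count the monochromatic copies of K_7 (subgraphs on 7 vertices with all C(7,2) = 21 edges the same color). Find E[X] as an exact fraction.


Let X = Σ_S X_S over the C(40, 7) = 18643560 subsets S of size 7, where X_S = 1 if the K_7 on S is monochromatic.
For a fixed S, the K_7 on S has C(7, 2) = 21 edges. P[all 21 edges red] = (1/2)^21, and likewise for blue, so P[monochromatic] = 2·(1/2)^21 = 2^{1 − 21} = 1/1048576.
Summing: E[X] = C(40, 7) · 2^{1 − 21} = 18643560 · 1/1048576 = 2330445/131072.
Numerically: E[X] ≈ 17.779884.

E[X] = C(40,7)·2^(1−C(7,2)) = 2330445/131072 ≈ 17.779884.


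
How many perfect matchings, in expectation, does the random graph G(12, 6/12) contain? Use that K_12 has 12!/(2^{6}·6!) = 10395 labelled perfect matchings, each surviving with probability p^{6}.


K_12 has 12!/(2^{6}·6!) = 10395 labelled perfect matchings.
For each such perfect matching H, let X_H = 1 if all 6 edges of H are present in G. Then P[X_H = 1] = p^{6} = (1/2)^{6} = 1/64.
Summing the indicators: E[X] = Σ_H E[X_H] = 10395 · p^{6} = 10395 · 1/64 = 10395/64.
Numerically: E[X] ≈ 162.4.

E[X] = 10395 · (1/2)^{6} = 10395/64 ≈ 162.4.


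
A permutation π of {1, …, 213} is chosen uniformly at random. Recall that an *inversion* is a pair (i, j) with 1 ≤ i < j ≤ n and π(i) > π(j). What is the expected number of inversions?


Write X = Σ X_I over the C(213, 2) = 22578 pairs i < j, with X_I the indicator of one inversion.
There are 22578 indicators.
For each fixed pair i < j, the values π(i) and π(j) are two distinct elements of {1, …, 213} in uniformly random order; by symmetry P[π(i) > π(j)] = 1/2.
By linearity: E[X] = 22578 · (1/2) = C(213, 2) · (1/2) = 22578/2 = 11289 ≈ 11289.000.

E[X] = 11289 = 11289.000.


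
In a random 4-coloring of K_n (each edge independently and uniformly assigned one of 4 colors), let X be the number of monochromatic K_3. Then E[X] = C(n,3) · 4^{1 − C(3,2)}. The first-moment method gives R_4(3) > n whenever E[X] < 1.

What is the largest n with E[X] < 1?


We need C(n, 3) · 4^{1 − 3} < 1, i.e. C(n, 3) < 4^{3 − 1} = 16.
Check values of n near the boundary:
  n = 4: C(4, 3) = 4; 4 < 16? YES
  n = 5: C(5, 3) = 10; 10 < 16? YES
  n = 6: C(6, 3) = 20; 20 < 16? NO
  n = 7: C(7, 3) = 35; 35 < 16? NO
  n = 8: C(8, 3) = 56; 56 < 16? NO
The largest n with C(n, 3) < 16 is n = 5 (where E[X] = 5/8 ≈ 0.62500). Hence R_4(3) > 5, i.e. R_4(3) ≥ 6.

Largest n = 5; hence R_4(3) > 5.


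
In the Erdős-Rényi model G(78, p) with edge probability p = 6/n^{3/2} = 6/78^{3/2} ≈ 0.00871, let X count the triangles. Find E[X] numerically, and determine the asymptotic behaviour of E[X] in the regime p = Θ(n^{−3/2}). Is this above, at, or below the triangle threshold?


Number of potential triangles: C(78, 3) = 76076.
Each occurs with probability p³ ≈ (0.00871)³ ≈ 6.607361e-07.
By linearity: E[X] = C(78, 3)·p³ ≈ 76076 · 6.607361e-07 ≈ 0.0503.
Since α = 3/2 > 1, p = c/n^{3/2} = o(1/n) is below the triangle threshold p ~ 1/n. Asymptotically E[X] ~ (c³/6)·n^{3(1−α)} = (6³/6)·n^{-1.5} → 0, so by Markov's inequality G has no triangles w.h.p.

E[X] ≈ 0.0503; in regime p = Θ(1/n^{3/2}) E[X] tends to 0 (below the triangle threshold p ~ 1/n).


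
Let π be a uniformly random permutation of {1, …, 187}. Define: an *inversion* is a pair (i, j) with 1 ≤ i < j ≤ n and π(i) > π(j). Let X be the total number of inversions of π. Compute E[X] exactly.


Write X = Σ X_I over the C(187, 2) = 17391 pairs i < j, with X_I the indicator of one inversion.
There are 17391 indicators.
For each fixed pair i < j, the values π(i) and π(j) are two distinct elements of {1, …, 187} in uniformly random order; by symmetry P[π(i) > π(j)] = 1/2.
By linearity: E[X] = 17391 · (1/2) = C(187, 2) · (1/2) = 17391/2 = 17391/2 ≈ 8695.50000.

E[X] = 17391/2 = 8695.50000.


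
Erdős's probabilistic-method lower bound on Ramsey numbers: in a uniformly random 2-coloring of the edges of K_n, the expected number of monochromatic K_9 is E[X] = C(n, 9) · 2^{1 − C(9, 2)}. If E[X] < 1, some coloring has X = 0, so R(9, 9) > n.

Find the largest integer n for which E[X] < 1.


We need C(n, 9) · 2^{1 − 36} < 1, i.e. C(n, 9) < 2^{36 − 1} = 34359738368.
Check values of n near the boundary:
  n = 63: C(63, 9) = 23667689815; 23667689815 < 34359738368? YES
  n = 64: C(64, 9) = 27540584512; 27540584512 < 34359738368? YES
  n = 65: C(65, 9) = 31966749880; 31966749880 < 34359738368? YES
  n = 66: C(66, 9) = 37014131440; 37014131440 < 34359738368? NO
  n = 67: C(67, 9) = 42757703560; 42757703560 < 34359738368? NO
The largest n with C(n, 9) < 34359738368 is n = 65 (where E[X] = 3995843735/4294967296 ≈ 0.930355). Hence R(9, 9) > 65, i.e. R(9, 9) ≥ 66.

Largest n = 65; hence R(9, 9) > 65.


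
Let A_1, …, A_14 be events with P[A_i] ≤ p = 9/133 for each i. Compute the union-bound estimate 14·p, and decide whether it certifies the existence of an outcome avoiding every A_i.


Union bound: P[∪_{i=1}^{14} A_i] ≤ Σ_i P[A_i] ≤ 14·p = 14·(9/133) = 18/19.
Numerically: 18/19 ≈ 0.94737.
Is 18/19 < 1? YES.
Since P[∪ A_i] ≤ 18/19 < 1, the complement has P[∩ A_i^c] ≥ 1 − 18/19 = 1/19 > 0, so some outcome avoids every A_i.

14·p = 18/19 ≈ 0.94737; existence CERTIFIED by the union bound.


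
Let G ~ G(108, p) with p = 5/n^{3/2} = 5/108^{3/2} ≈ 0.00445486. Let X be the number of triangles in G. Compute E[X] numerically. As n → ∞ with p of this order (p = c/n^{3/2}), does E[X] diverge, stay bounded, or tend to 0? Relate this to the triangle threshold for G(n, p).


Number of potential triangles: C(108, 3) = 204156.
Each occurs with probability p³ ≈ (0.00445486)³ ≈ 8.84103507e-08.
By linearity: E[X] = C(108, 3)·p³ ≈ 204156 · 8.84103507e-08 ≈ 0.018050.
Since α = 3/2 > 1, p = c/n^{3/2} = o(1/n) is below the triangle threshold p ~ 1/n. Asymptotically E[X] ~ (c³/6)·n^{3(1−α)} = (5³/6)·n^{-1.5} → 0, so by Markov's inequality G has no triangles w.h.p.

E[X] ≈ 0.018050; in regime p = Θ(1/n^{3/2}) E[X] tends to 0 (below the triangle threshold p ~ 1/n).


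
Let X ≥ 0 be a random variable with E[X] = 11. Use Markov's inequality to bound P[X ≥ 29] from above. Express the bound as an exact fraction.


μ = E[X] = 11, a = 29.
Markov: P[X ≥ 29] ≤ μ/a = (11)/29 = 11/29.
Numerically: ≈ 0.3793.
(Since a = 29 > μ = 11.0000, the bound 11/29 is < 1 and informative.)

P[X ≥ 29] ≤ 11/29 ≈ 0.3793.


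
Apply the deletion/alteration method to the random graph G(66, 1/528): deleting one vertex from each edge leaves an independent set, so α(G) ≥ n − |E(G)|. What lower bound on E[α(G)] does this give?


E[|E(G)|] = C(66, 2)·p = 2145 · (1/528) = 65/16.
E[α(G)] ≥ n − E[|E(G)|] = 66 − 65/16 = 991/16.
Numerically: ≈ 61.937500.
(This is only a lower bound; the true E[α(G)] may be larger.)

E[α(G)] ≥ 991/16 ≈ 61.937500.


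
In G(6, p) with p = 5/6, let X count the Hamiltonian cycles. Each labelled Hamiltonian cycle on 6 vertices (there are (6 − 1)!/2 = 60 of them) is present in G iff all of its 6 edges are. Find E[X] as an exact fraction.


K_6 has (6 − 1)!/2 = 60 labelled Hamiltonian cycles.
For each such Hamiltonian cycle H, let X_H = 1 if all 6 edges of H are present in G. Then P[X_H = 1] = p^{6} = (5/6)^{6} = 15625/46656.
Summing the indicators: E[X] = Σ_H E[X_H] = 60 · p^{6} = 60 · 15625/46656 = 78125/3888.
Numerically: E[X] ≈ 20.09.

E[X] = 60 · (5/6)^{6} = 78125/3888 ≈ 20.09.
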